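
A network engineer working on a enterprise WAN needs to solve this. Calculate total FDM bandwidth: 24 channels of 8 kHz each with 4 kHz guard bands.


Given: 24 channels, 8 kHz each, guard = 4 kHz
Channel bandwidth = 24 * 8 = 192 kHz
Guard bands = 23 gaps * 4 kHz = 92 kHz
Total = 192 + 92 = 284 kHz

284


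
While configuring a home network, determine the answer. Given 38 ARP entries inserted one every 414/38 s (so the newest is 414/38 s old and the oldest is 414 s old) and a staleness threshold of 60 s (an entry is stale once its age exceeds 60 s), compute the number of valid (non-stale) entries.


Ages are k * 414/38 s for k = 1..38 (spacing = 10.8947 s).
Entry k is valid iff k * 414/38 <= 60 iff k <= 38 * 60 / 414 = 5.5072
n_valid = floor(5.5072) = 5
(n_stale = 38 - 5 = 33)

5


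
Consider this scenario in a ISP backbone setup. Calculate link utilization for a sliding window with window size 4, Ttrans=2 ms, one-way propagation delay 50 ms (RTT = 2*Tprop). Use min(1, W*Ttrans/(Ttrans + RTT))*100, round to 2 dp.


Given: W = 4, Ttrans = 2 ms, RTT = 100 ms (= 2 * Tprop, Tprop = 50 ms)
Cycle time = Ttrans + RTT = 2 + 100 = 102 ms (first packet sent until its ACK returns)
W * Ttrans = 4 * 2 = 8 ms of sending per cycle
W * Ttrans / (Ttrans + RTT) = 8 / 102 = 0.078431
U = min(1, 0.078431) = 0.078431
U% = 7.84%

7.84


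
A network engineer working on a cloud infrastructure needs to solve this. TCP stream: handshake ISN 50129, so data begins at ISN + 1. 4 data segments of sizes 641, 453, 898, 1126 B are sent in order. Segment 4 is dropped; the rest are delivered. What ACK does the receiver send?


SYN uses sequence number 50129; first data byte = ISN + 1 = 50130.
Segment 1: SEQ = 50130, len = 641 B, covers [50130, 50770]
Segment 2: SEQ = 50771, len = 453 B, covers [50771, 51223]
Segment 3: SEQ = 51224, len = 898 B, covers [51224, 52121]
Segment 4: SEQ = 52122, len = 1126 B, covers [52122, 53247] [LOST]
In-order data received: bytes [50130, 52121] (segments 1..3).
Segment 4 missing -> gap begins at byte 52122.
Cumulative ACK = next expected in-order byte = 50130 + 641 + 453 + 898 = 52122

52122


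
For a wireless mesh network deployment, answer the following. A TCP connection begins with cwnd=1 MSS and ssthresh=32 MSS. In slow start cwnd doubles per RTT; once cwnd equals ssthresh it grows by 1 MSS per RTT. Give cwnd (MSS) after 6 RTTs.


RTT 0: cwnd = 1 MSS (initial)
RTT 1: cwnd = 2 MSS (slow start, doubled)
RTT 2: cwnd = 4 MSS (slow start, doubled)
RTT 3: cwnd = 8 MSS (slow start, doubled)
RTT 4: cwnd = 16 MSS (slow start, doubled)
RTT 5: cwnd = 32 MSS (slow start, doubled)
RTT 6: cwnd = 33 MSS (congestion avoidance, +1)

33


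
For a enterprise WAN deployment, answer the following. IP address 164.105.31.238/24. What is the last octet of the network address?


Given: IP = 164.105.31.238, prefix = /24
Subnet mask = 255.255.255.0
Last octet of IP: 238
Last octet of mask: 0
Network last octet = 238 AND 0 = 0

0


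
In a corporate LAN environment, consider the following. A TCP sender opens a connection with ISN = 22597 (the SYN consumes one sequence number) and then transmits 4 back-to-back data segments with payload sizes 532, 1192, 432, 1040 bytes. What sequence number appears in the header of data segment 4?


The SYN occupies sequence number ISN = 22597, so the first data byte is ISN + 1 = 22598.
SEQ of data segment i = (ISN + 1) + sum of payload sizes of segments 1..i-1.
Segment 1: SEQ = 22598, payload = 532 bytes
Segment 2: SEQ = 23130, payload = 1192 bytes
Segment 3: SEQ = 24322, payload = 432 bytes
Segment 4: SEQ = 24754, payload = 1040 bytes
SEQ of segment 4 = 22598 + 532 + 1192 + 432 = 24754

24754


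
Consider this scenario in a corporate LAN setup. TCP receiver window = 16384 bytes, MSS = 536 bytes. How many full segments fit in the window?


Given: RWND = 16384 bytes, MSS = 536 bytes
Full segments = floor(RWND / MSS)
Full segments = floor(16384 / 536)
Full segments = floor(30.5672) = 30

30


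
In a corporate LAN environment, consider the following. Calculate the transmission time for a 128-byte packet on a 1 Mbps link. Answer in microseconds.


Given: packet = 128 bytes, bandwidth = 1 Mbps
Packet in bits = 128 * 8 = 1024 bits
Bandwidth = 1 * 10^6 = 1000000 bps
Time = 1024 / 1000000 seconds
Time in us = 1024 * 10^6 / 1000000 = 1024

1024


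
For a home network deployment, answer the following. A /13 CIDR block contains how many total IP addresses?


Given: CIDR prefix /13
Host bits = 32 - 13 = 19
Total addresses = 2^19 = 524288

524288


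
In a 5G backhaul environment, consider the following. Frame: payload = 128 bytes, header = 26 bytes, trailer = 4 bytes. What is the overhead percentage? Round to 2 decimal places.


Given: payload = 128 B, header = 26 B, trailer = 4 B
Overhead bytes = header + trailer = 26 + 4 = 30
Total frame = payload + overhead = 128 + 30 = 158
Overhead % = 30 / 158 * 100 = 18.9873% -> 18.99% (2 dp)

18.99


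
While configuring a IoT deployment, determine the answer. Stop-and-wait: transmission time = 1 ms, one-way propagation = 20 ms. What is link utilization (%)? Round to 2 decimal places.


Given: Ttrans = 1 ms, Tprop = 20 ms
RTT = 2 * Tprop = 2 * 20 = 40 ms
U = Ttrans / (Ttrans + RTT)
U = 1 / (1 + 40)
U = 1 / 41 = 0.02439
U% = 2.44%

2.44


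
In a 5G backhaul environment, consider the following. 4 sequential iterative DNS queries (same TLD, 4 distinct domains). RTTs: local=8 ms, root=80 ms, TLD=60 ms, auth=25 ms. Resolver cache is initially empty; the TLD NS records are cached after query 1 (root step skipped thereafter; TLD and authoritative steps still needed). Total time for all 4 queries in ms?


Lookup 1 (cold cache): local + root + TLD + auth = 8 + 80 + 60 + 25 = 173 ms
Lookups 2..4 (TLD NS cached -> skip root; new domain -> still ask TLD and auth): local + TLD + auth = 8 + 60 + 25 = 93 ms each
Remaining 3 lookups: 3 * 93 = 279 ms
Total = 173 + 279 = 452 ms

452


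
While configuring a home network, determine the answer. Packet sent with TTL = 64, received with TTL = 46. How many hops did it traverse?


Given: initial TTL = 64, received TTL = 46
Hops = initial TTL - received TTL
Hops = 64 - 46 = 18

18


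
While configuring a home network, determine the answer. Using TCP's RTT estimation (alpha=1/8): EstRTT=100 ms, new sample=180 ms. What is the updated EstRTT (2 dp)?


Given: EstRTT = 100 ms, SampleRTT = 180 ms, alpha = 1/8
New EstRTT = (1 - alpha) * EstRTT + alpha * SampleRTT
(7/8) * 100 = 87.5
(1/8) * 180 = 22.5
New EstRTT = 87.5 + 22.5 = 110 ms -> 110.00 ms (2 dp)

110.00


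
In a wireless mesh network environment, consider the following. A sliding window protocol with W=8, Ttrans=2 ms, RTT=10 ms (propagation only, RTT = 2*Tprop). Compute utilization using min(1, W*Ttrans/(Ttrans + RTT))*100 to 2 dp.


Given: W = 8, Ttrans = 2 ms, RTT = 10 ms (= 2 * Tprop, Tprop = 5 ms)
Cycle time = Ttrans + RTT = 2 + 10 = 12 ms (first packet sent until its ACK returns)
W * Ttrans = 8 * 2 = 16 ms of sending per cycle
W * Ttrans / (Ttrans + RTT) = 16 / 12 = 1.333333
U = min(1, 1.333333) = 1.000000
U% = 100.00%

100.00


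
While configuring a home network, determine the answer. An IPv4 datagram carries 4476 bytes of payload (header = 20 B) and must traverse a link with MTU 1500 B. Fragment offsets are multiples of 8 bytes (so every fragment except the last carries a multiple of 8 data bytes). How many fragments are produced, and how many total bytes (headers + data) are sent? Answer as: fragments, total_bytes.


Max data per non-final fragment = floor((MTU - header)/8)*8 = floor((1500 - 20)/8)*8 = floor(1480/8)*8 = 1480 B
Final fragment needs no 8-byte alignment: it can carry up to MTU - header = 1480 B
Non-final fragments needed = ceil((payload - 1480) / 1480) = ceil(2996/1480) = ceil(2.0243) = 3
Number of fragments = 3 + 1 = 4
Fragment sizes (data): 3 * 1480 B + 36 B (last, 36 <= 1480 OK)
Total bytes sent = payload + n_frags * header = 4476 + 4*20 = 4476 + 80 = 4556 B

4, 4556


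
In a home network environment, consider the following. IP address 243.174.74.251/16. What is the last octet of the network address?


Given: IP = 243.174.74.251, prefix = /16
Subnet mask = 255.255.0.0
Last octet of IP: 251
Last octet of mask: 0
Network last octet = 251 AND 0 = 0

0


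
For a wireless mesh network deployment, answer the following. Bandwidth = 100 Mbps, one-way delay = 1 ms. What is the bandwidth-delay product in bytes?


Given: bandwidth = 100 Mbps, delay = 1 ms
BDP in bits = 100 * 10^6 * 1 / 1000
BDP in bits = 100000
BDP in bytes = 100000 / 8 = 12500

12500


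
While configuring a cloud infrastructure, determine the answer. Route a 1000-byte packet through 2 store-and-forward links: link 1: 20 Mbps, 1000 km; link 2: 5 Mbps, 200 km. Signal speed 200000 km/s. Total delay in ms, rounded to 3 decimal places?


Packet = 1000 bytes = 8000 bits. Store-and-forward: sum (t_trans + t_prop) per link.
Link 1: t_trans = 8000/(20*10^6) s = 0.4000 ms; t_prop = 1000/200000 s = 5.0000 ms; subtotal = 5.4000 ms
Link 2: t_trans = 8000/(5*10^6) s = 1.6000 ms; t_prop = 200/200000 s = 1.0000 ms; subtotal = 2.6000 ms
End-to-end = 5.4000 + 2.6000 = 8.0000 ms -> 8.000 ms (3 dp)

8.000


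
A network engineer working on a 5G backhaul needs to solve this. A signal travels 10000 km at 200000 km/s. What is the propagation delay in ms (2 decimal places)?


Given: distance = 10000 km, speed = 200000 km/s
Delay = distance / speed = 10000 / 200000 seconds
Delay in ms = 10000 * 1000 / 200000
Delay = 50.0000 ms
Rounded to 2 dp = 50.00 ms

50.00


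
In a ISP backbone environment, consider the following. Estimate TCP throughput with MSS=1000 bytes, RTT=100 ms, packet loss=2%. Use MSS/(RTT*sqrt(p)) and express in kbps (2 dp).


Given: MSS = 1000 bytes, RTT = 100 ms, loss = 2%
RTT in seconds = 100 / 1000 = 0.1
Loss rate = 2% = 0.02
sqrt(loss) = sqrt(0.02) = 0.141421356237
Throughput (bytes/s) = 1000 / (0.1 * 0.141421356237) = 70710.6781
Throughput (kbps) = 70710.6781 * 8 / 1000 = 565.685425 -> 565.69 kbps (2 dp)

565.69


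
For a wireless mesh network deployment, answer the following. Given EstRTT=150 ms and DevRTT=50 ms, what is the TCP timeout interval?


Given: EstRTT = 150 ms, DevRTT = 50 ms
Timeout = EstRTT + 4 * DevRTT
4 * DevRTT = 4 * 50 = 200
Timeout = 150 + 200 = 350 ms

350


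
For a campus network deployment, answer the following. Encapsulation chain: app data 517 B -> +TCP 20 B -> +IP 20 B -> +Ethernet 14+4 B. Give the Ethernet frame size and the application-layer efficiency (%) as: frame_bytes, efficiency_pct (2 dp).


TCP segment = 517 + 20 = 537 B
IP packet = 537 + 20 = 557 B
Ethernet frame = 557 + 14 + 4 = 575 B
Efficiency = app / frame = 517 / 575 = 0.899130 = 89.9130% -> 89.91% (2 dp)

575, 89.91


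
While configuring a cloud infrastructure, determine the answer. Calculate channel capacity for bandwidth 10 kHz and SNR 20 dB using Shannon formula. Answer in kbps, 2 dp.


Given: B = 10 kHz, SNR = 20 dB
SNR linear = 10^(20/10) = 100
1 + SNR = 101
log2(101) = 6.6582114828
C = 10 * 1000 * 6.6582114828 = 66582.1148 bps
C = 66.582115 kbps -> 66.58 kbps (2 dp)

66.58


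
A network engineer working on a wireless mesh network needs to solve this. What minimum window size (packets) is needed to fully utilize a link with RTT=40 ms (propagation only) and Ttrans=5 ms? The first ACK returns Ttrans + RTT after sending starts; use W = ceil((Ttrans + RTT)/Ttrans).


Given: Ttrans = 5 ms, RTT = 40 ms (= 2 * Tprop, Tprop = 20 ms)
Time until first ACK returns = Ttrans + RTT = 5 + 40 = 45 ms
Need W * Ttrans >= Ttrans + RTT  ->  W >= (Ttrans + RTT) / Ttrans
(Ttrans + RTT) / Ttrans = 45 / 5 = 9
W_min = ceil(9) = 9

9


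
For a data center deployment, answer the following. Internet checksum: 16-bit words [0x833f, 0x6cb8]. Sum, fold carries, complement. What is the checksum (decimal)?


Given words: [0x833f, 0x6cb8]
Step 1: Sum all words
Raw sum = 33599 + 27832 = 61431
One's complement = ~61431 & 0xFFFF = 4104

4104


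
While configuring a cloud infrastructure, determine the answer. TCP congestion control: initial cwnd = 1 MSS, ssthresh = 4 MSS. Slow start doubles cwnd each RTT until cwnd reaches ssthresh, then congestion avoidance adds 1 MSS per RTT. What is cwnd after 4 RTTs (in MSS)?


RTT 0: cwnd = 1 MSS (initial)
RTT 1: cwnd = 2 MSS (slow start, doubled)
RTT 2: cwnd = 4 MSS (slow start, doubled)
RTT 3: cwnd = 5 MSS (congestion avoidance, +1)
RTT 4: cwnd = 6 MSS (congestion avoidance, +1)

6


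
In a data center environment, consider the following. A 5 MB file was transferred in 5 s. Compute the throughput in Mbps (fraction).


Given: file = 5 MB, time = 5 s
File in Mb = 5 * 8 = 40 Mb
Throughput = 40 / 5 Mbps
Throughput = 8 Mbps

8


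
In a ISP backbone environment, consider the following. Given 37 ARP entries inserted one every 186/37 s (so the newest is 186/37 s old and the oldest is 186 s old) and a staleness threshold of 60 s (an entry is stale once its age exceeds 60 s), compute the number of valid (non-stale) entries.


Ages are k * 186/37 s for k = 1..37 (spacing = 5.0270 s).
Entry k is valid iff k * 186/37 <= 60 iff k <= 37 * 60 / 186 = 11.9355
n_valid = floor(11.9355) = 11
(n_stale = 37 - 11 = 26)

11


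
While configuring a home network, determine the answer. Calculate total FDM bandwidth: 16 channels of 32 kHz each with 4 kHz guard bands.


Given: 16 channels, 32 kHz each, guard = 4 kHz
Channel bandwidth = 16 * 32 = 512 kHz
Guard bands = 15 gaps * 4 kHz = 60 kHz
Total = 512 + 60 = 572 kHz

572


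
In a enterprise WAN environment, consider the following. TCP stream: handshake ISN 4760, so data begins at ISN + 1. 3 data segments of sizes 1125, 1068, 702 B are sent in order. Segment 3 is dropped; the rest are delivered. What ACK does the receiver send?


SYN uses sequence number 4760; first data byte = ISN + 1 = 4761.
Segment 1: SEQ = 4761, len = 1125 B, covers [4761, 5885]
Segment 2: SEQ = 5886, len = 1068 B, covers [5886, 6953]
Segment 3: SEQ = 6954, len = 702 B, covers [6954, 7655] [LOST]
In-order data received: bytes [4761, 6953] (segments 1..2).
Segment 3 missing -> gap begins at byte 6954.
Cumulative ACK = next expected in-order byte = 4761 + 1125 + 1068 = 6954

6954


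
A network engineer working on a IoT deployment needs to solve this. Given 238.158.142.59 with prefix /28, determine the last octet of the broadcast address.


Given: IP = 238.158.142.59, prefix = /28
Host bits = 32 - 28 = 4
Network last octet = 59 AND mask = 48
Host part size = 2^4 - 1 = 15
Broadcast last octet = 48 OR 15 = 63

63


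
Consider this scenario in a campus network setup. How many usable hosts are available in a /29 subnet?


Given: subnet mask /29
Host bits = 32 - 29 = 3
Total addresses = 2^3 = 8
Usable hosts = 8 - 2 (network + broadcast) = 6

6


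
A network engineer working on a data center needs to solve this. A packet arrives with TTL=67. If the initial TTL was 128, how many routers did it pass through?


Given: initial TTL = 128, received TTL = 67
Hops = initial TTL - received TTL
Hops = 128 - 67 = 61

61


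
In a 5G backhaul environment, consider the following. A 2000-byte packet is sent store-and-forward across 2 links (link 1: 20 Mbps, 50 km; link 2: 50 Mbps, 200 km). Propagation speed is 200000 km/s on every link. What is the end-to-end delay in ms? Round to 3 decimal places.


Packet = 2000 bytes = 16000 bits. Store-and-forward: sum (t_trans + t_prop) per link.
Link 1: t_trans = 16000/(20*10^6) s = 0.8000 ms; t_prop = 50/200000 s = 0.2500 ms; subtotal = 1.0500 ms
Link 2: t_trans = 16000/(50*10^6) s = 0.3200 ms; t_prop = 200/200000 s = 1.0000 ms; subtotal = 1.3200 ms
End-to-end = 1.0500 + 1.3200 = 2.3700 ms -> 2.370 ms (3 dp)

2.370


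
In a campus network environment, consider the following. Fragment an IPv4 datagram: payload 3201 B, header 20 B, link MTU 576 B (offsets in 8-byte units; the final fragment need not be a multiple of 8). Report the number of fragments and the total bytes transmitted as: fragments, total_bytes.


Max data per non-final fragment = floor((MTU - header)/8)*8 = floor((576 - 20)/8)*8 = floor(556/8)*8 = 552 B
Final fragment needs no 8-byte alignment: it can carry up to MTU - header = 556 B
Non-final fragments needed = ceil((payload - 556) / 552) = ceil(2645/552) = ceil(4.7917) = 5
Number of fragments = 5 + 1 = 6
Fragment sizes (data): 5 * 552 B + 441 B (last, 441 <= 556 OK)
Total bytes sent = payload + n_frags * header = 3201 + 6*20 = 3201 + 120 = 3321 B

6, 3321


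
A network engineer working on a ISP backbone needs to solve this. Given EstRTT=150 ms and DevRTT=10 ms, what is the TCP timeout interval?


Given: EstRTT = 150 ms, DevRTT = 10 ms
Timeout = EstRTT + 4 * DevRTT
4 * DevRTT = 4 * 10 = 40
Timeout = 150 + 40 = 190 ms

190


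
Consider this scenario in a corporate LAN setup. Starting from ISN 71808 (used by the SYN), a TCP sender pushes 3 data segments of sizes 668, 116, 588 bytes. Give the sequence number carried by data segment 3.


The SYN occupies sequence number ISN = 71808, so the first data byte is ISN + 1 = 71809.
SEQ of data segment i = (ISN + 1) + sum of payload sizes of segments 1..i-1.
Segment 1: SEQ = 71809, payload = 668 bytes
Segment 2: SEQ = 72477, payload = 116 bytes
Segment 3: SEQ = 72593, payload = 588 bytes
SEQ of segment 3 = 71809 + 668 + 116 = 72593

72593


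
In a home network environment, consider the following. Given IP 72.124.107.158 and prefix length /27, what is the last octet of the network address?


Given: IP = 72.124.107.158, prefix = /27
Subnet mask = 255.255.255.224
Last octet of IP: 158
Last octet of mask: 224
Network last octet = 158 AND 224 = 128

128


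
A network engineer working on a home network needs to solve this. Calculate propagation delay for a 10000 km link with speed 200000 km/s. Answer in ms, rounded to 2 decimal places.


Given: distance = 10000 km, speed = 200000 km/s
Delay = distance / speed = 10000 / 200000 seconds
Delay in ms = 10000 * 1000 / 200000
Delay = 50.0000 ms
Rounded to 2 dp = 50.00 ms

50.00


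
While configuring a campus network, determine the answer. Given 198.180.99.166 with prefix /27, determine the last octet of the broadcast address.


Given: IP = 198.180.99.166, prefix = /27
Host bits = 32 - 27 = 5
Network last octet = 166 AND mask = 160
Host part size = 2^5 - 1 = 31
Broadcast last octet = 160 OR 31 = 191

191


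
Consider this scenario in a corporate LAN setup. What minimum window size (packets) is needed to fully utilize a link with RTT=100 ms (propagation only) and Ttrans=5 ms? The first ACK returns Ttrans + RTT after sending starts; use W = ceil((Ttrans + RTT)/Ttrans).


Given: Ttrans = 5 ms, RTT = 100 ms (= 2 * Tprop, Tprop = 50 ms)
Time until first ACK returns = Ttrans + RTT = 5 + 100 = 105 ms
Need W * Ttrans >= Ttrans + RTT  ->  W >= (Ttrans + RTT) / Ttrans
(Ttrans + RTT) / Ttrans = 105 / 5 = 21
W_min = ceil(21) = 21

21


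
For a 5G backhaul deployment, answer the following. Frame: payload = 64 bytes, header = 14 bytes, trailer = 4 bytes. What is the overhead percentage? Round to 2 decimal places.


Given: payload = 64 B, header = 14 B, trailer = 4 B
Overhead bytes = header + trailer = 14 + 4 = 18
Total frame = payload + overhead = 64 + 18 = 82
Overhead % = 18 / 82 * 100 = 21.9512% -> 21.95% (2 dp)

21.95


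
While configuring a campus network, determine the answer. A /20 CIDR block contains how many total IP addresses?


Given: CIDR prefix /20
Host bits = 32 - 20 = 12
Total addresses = 2^12 = 4096

4096


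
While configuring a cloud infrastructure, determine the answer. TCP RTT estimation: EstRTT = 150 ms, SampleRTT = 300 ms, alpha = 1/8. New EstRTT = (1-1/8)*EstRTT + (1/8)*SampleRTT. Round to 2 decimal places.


Given: EstRTT = 150 ms, SampleRTT = 300 ms, alpha = 1/8
New EstRTT = (1 - alpha) * EstRTT + alpha * SampleRTT
(7/8) * 150 = 131.25
(1/8) * 300 = 37.5
New EstRTT = 131.25 + 37.5 = 168.75 ms -> 168.75 ms (2 dp)

168.75


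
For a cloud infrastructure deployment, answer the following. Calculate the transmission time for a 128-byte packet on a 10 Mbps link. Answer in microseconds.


Given: packet = 128 bytes, bandwidth = 10 Mbps
Packet in bits = 128 * 8 = 1024 bits
Bandwidth = 10 * 10^6 = 10000000 bps
Time = 1024 / 10000000 seconds
Time in us = 1024 * 10^6 / 10000000 = 102.4

102.4


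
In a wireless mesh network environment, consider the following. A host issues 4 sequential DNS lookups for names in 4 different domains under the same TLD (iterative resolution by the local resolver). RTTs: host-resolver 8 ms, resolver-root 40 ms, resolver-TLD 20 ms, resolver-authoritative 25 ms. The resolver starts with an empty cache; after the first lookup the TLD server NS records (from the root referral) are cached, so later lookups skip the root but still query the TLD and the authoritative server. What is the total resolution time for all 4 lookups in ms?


Lookup 1 (cold cache): local + root + TLD + auth = 8 + 40 + 20 + 25 = 93 ms
Lookups 2..4 (TLD NS cached -> skip root; new domain -> still ask TLD and auth): local + TLD + auth = 8 + 20 + 25 = 53 ms each
Remaining 3 lookups: 3 * 53 = 159 ms
Total = 93 + 159 = 252 ms

252


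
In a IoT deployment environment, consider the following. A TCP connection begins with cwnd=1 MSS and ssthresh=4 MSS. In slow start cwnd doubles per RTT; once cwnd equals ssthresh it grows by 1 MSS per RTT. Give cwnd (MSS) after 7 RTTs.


RTT 0: cwnd = 1 MSS (initial)
RTT 1: cwnd = 2 MSS (slow start, doubled)
RTT 2: cwnd = 4 MSS (slow start, doubled)
RTT 3: cwnd = 5 MSS (congestion avoidance, +1)
RTT 4: cwnd = 6 MSS (congestion avoidance, +1)
RTT 5: cwnd = 7 MSS (congestion avoidance, +1)
RTT 6: cwnd = 8 MSS (congestion avoidance, +1)
RTT 7: cwnd = 9 MSS (congestion avoidance, +1)

9


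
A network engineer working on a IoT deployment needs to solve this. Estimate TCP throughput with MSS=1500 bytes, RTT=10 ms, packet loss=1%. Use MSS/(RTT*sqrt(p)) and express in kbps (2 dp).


Given: MSS = 1500 bytes, RTT = 10 ms, loss = 1%
RTT in seconds = 10 / 1000 = 0.01
Loss rate = 1% = 0.01
sqrt(loss) = sqrt(0.01) = 0.1
Throughput (bytes/s) = 1500 / (0.01 * 0.1) = 1500000.0000
Throughput (kbps) = 1500000.0000 * 8 / 1000 = 12000.000000 -> 12000.00 kbps (2 dp)

12000.00


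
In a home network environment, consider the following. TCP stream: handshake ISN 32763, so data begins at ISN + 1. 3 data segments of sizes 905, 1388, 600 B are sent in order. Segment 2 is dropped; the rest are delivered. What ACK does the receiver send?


SYN uses sequence number 32763; first data byte = ISN + 1 = 32764.
Segment 1: SEQ = 32764, len = 905 B, covers [32764, 33668]
Segment 2: SEQ = 33669, len = 1388 B, covers [33669, 35056] [LOST]
Segment 3: SEQ = 35057, len = 600 B, covers [35057, 35656]
In-order data received: bytes [32764, 33668] (segments 1..1).
Segment 2 missing -> gap begins at byte 33669; later segments buffered out of order.
Cumulative ACK = next expected in-order byte = 32764 + 905 = 33669

33669


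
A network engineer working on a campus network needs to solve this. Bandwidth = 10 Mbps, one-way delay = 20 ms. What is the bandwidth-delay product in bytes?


Given: bandwidth = 10 Mbps, delay = 20 ms
BDP in bits = 10 * 10^6 * 20 / 1000
BDP in bits = 200000
BDP in bytes = 200000 / 8 = 25000

25000


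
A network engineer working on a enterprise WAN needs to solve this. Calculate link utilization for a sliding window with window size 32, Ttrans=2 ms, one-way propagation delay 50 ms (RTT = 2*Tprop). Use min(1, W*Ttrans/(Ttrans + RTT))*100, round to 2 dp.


Given: W = 32, Ttrans = 2 ms, RTT = 100 ms (= 2 * Tprop, Tprop = 50 ms)
Cycle time = Ttrans + RTT = 2 + 100 = 102 ms (first packet sent until its ACK returns)
W * Ttrans = 32 * 2 = 64 ms of sending per cycle
W * Ttrans / (Ttrans + RTT) = 64 / 102 = 0.627451
U = min(1, 0.627451) = 0.627451
U% = 62.75%

62.75


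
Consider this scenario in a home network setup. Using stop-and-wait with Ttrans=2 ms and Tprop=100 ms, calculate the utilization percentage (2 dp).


Given: Ttrans = 2 ms, Tprop = 100 ms
RTT = 2 * Tprop = 2 * 100 = 200 ms
U = Ttrans / (Ttrans + RTT)
U = 2 / (2 + 200)
U = 2 / 202 = 0.009901
U% = 0.99%

0.99


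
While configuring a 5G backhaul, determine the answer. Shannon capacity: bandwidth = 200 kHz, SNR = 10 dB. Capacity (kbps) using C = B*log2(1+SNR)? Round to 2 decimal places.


Given: B = 200 kHz, SNR = 10 dB
SNR linear = 10^(10/10) = 10
1 + SNR = 11
log2(11) = 3.4594316186
C = 200 * 1000 * 3.4594316186 = 691886.3237 bps
C = 691.886324 kbps -> 691.89 kbps (2 dp)

691.89


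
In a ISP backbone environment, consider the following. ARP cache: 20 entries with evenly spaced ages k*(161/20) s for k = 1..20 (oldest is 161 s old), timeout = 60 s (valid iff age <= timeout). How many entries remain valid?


Ages are k * 161/20 s for k = 1..20 (spacing = 8.0500 s).
Entry k is valid iff k * 161/20 <= 60 iff k <= 20 * 60 / 161 = 7.4534
n_valid = floor(7.4534) = 7
(n_stale = 20 - 7 = 13)

7


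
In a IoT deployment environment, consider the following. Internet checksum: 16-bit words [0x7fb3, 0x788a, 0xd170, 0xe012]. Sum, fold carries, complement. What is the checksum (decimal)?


Given words: [0x7fb3, 0x788a, 0xd170, 0xe012]
Step 1: Sum all words
Raw sum = 32691 + 30858 + 53616 + 57362 = 174527
Step 2: Fold carry: (43455 + 2) = 43457
One's complement = ~43457 & 0xFFFF = 22078

22078


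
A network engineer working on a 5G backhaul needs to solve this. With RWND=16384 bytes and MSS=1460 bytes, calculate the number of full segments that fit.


Given: RWND = 16384 bytes, MSS = 1460 bytes
Full segments = floor(RWND / MSS)
Full segments = floor(16384 / 1460)
Full segments = floor(11.2219) = 11

11


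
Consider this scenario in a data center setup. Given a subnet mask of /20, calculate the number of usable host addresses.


Given: subnet mask /20
Host bits = 32 - 20 = 12
Total addresses = 2^12 = 4096
Usable hosts = 4096 - 2 (network + broadcast) = 4094

4094


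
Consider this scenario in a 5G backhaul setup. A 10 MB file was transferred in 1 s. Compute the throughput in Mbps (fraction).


Given: file = 10 MB, time = 1 s
File in Mb = 10 * 8 = 80 Mb
Throughput = 80 / 1 Mbps
Throughput = 80 Mbps

80


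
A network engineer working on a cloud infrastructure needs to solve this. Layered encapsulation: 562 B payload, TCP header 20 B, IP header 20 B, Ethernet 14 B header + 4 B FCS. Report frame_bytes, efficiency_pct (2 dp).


TCP segment = 562 + 20 = 582 B
IP packet = 582 + 20 = 602 B
Ethernet frame = 602 + 14 + 4 = 620 B
Efficiency = app / frame = 562 / 620 = 0.906452 = 90.6452% -> 90.65% (2 dp)

620, 90.65


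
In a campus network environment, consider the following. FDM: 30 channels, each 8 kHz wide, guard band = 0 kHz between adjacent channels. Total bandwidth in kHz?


Given: 30 channels, 8 kHz each, guard = 0 kHz
Channel bandwidth = 30 * 8 = 240 kHz
Guard bands = 29 gaps * 0 kHz = 0 kHz
Total = 240 + 0 = 240 kHz

240


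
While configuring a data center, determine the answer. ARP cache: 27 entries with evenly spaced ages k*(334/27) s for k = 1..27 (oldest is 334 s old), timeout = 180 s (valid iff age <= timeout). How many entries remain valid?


Ages are k * 334/27 s for k = 1..27 (spacing = 12.3704 s).
Entry k is valid iff k * 334/27 <= 180 iff k <= 27 * 180 / 334 = 14.5509
n_valid = floor(14.5509) = 14
(n_stale = 27 - 14 = 13)

14


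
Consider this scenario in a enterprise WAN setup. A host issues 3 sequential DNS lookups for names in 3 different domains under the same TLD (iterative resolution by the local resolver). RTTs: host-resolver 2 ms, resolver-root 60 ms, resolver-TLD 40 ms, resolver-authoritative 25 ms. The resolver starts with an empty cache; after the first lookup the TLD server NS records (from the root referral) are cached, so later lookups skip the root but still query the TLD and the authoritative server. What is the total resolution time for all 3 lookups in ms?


Lookup 1 (cold cache): local + root + TLD + auth = 2 + 60 + 40 + 25 = 127 ms
Lookups 2..3 (TLD NS cached -> skip root; new domain -> still ask TLD and auth): local + TLD + auth = 2 + 40 + 25 = 67 ms each
Remaining 2 lookups: 2 * 67 = 134 ms
Total = 127 + 134 = 261 ms

261


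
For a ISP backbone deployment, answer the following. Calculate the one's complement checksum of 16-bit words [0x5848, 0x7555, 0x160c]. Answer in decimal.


Given words: [0x5848, 0x7555, 0x160c]
Step 1: Sum all words
Raw sum = 22600 + 30037 + 5644 = 58281
One's complement = ~58281 & 0xFFFF = 7254

7254


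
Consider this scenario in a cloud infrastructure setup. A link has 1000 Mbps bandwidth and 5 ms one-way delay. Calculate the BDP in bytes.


Given: bandwidth = 1000 Mbps, delay = 5 ms
BDP in bits = 1000 * 10^6 * 5 / 1000
BDP in bits = 5000000
BDP in bytes = 5000000 / 8 = 625000

625000


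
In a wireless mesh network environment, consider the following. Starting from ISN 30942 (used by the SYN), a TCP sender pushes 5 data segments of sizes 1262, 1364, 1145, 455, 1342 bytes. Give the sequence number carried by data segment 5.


The SYN occupies sequence number ISN = 30942, so the first data byte is ISN + 1 = 30943.
SEQ of data segment i = (ISN + 1) + sum of payload sizes of segments 1..i-1.
Segment 1: SEQ = 30943, payload = 1262 bytes
Segment 2: SEQ = 32205, payload = 1364 bytes
Segment 3: SEQ = 33569, payload = 1145 bytes
Segment 4: SEQ = 34714, payload = 455 bytes
Segment 5: SEQ = 35169, payload = 1342 bytes
SEQ of segment 5 = 30943 + 1262 + 1364 + 1145 + 455 = 35169

35169


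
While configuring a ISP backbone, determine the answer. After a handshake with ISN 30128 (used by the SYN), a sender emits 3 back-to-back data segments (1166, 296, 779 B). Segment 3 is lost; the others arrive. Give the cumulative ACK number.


SYN uses sequence number 30128; first data byte = ISN + 1 = 30129.
Segment 1: SEQ = 30129, len = 1166 B, covers [30129, 31294]
Segment 2: SEQ = 31295, len = 296 B, covers [31295, 31590]
Segment 3: SEQ = 31591, len = 779 B, covers [31591, 32369] [LOST]
In-order data received: bytes [30129, 31590] (segments 1..2).
Segment 3 missing -> gap begins at byte 31591.
Cumulative ACK = next expected in-order byte = 30129 + 1166 + 296 = 31591

31591


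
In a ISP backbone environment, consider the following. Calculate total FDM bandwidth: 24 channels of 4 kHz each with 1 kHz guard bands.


Given: 24 channels, 4 kHz each, guard = 1 kHz
Channel bandwidth = 24 * 4 = 96 kHz
Guard bands = 23 gaps * 1 kHz = 23 kHz
Total = 96 + 23 = 119 kHz

119


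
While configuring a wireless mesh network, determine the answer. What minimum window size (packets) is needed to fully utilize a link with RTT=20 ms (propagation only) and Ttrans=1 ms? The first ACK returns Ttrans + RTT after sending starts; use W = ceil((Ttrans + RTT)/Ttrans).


Given: Ttrans = 1 ms, RTT = 20 ms (= 2 * Tprop, Tprop = 10 ms)
Time until first ACK returns = Ttrans + RTT = 1 + 20 = 21 ms
Need W * Ttrans >= Ttrans + RTT  ->  W >= (Ttrans + RTT) / Ttrans
(Ttrans + RTT) / Ttrans = 21 / 1 = 21
W_min = ceil(21) = 21

21


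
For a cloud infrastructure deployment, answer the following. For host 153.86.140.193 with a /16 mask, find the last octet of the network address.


Given: IP = 153.86.140.193, prefix = /16
Subnet mask = 255.255.0.0
Last octet of IP: 193
Last octet of mask: 0
Network last octet = 193 AND 0 = 0

0


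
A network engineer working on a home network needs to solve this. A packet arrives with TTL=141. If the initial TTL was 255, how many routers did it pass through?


Given: initial TTL = 255, received TTL = 141
Hops = initial TTL - received TTL
Hops = 255 - 141 = 114

114


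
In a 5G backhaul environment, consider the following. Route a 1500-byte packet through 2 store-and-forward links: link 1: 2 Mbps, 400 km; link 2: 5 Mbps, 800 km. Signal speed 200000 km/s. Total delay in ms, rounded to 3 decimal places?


Packet = 1500 bytes = 12000 bits. Store-and-forward: sum (t_trans + t_prop) per link.
Link 1: t_trans = 12000/(2*10^6) s = 6.0000 ms; t_prop = 400/200000 s = 2.0000 ms; subtotal = 8.0000 ms
Link 2: t_trans = 12000/(5*10^6) s = 2.4000 ms; t_prop = 800/200000 s = 4.0000 ms; subtotal = 6.4000 ms
End-to-end = 8.0000 + 6.4000 = 14.4000 ms -> 14.400 ms (3 dp)

14.400


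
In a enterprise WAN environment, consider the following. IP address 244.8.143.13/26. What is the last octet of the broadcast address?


Given: IP = 244.8.143.13, prefix = /26
Host bits = 32 - 26 = 6
Network last octet = 13 AND mask = 0
Host part size = 2^6 - 1 = 63
Broadcast last octet = 0 OR 63 = 63

63


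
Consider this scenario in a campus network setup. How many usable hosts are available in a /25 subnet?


Given: subnet mask /25
Host bits = 32 - 25 = 7
Total addresses = 2^7 = 128
Usable hosts = 128 - 2 (network + broadcast) = 126

126


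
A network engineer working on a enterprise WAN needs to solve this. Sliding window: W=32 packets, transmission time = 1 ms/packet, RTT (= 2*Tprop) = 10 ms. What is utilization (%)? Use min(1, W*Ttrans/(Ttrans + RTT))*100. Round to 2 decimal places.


Given: W = 32, Ttrans = 1 ms, RTT = 10 ms (= 2 * Tprop, Tprop = 5 ms)
Cycle time = Ttrans + RTT = 1 + 10 = 11 ms (first packet sent until its ACK returns)
W * Ttrans = 32 * 1 = 32 ms of sending per cycle
W * Ttrans / (Ttrans + RTT) = 32 / 11 = 2.909091
U = min(1, 2.909091) = 1.000000
U% = 100.00%

100.00


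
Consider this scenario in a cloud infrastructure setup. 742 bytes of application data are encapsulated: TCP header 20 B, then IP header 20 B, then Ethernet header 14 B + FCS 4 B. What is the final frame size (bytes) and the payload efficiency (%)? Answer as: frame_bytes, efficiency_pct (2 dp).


TCP segment = 742 + 20 = 762 B
IP packet = 762 + 20 = 782 B
Ethernet frame = 782 + 14 + 4 = 800 B
Efficiency = app / frame = 742 / 800 = 0.927500 = 92.7500% -> 92.75% (2 dp)

800, 92.75


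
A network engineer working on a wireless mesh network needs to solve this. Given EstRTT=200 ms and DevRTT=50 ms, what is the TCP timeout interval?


Given: EstRTT = 200 ms, DevRTT = 50 ms
Timeout = EstRTT + 4 * DevRTT
4 * DevRTT = 4 * 50 = 200
Timeout = 200 + 200 = 400 ms

400


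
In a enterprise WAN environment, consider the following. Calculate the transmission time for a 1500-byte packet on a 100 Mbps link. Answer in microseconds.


Given: packet = 1500 bytes, bandwidth = 100 Mbps
Packet in bits = 1500 * 8 = 12000 bits
Bandwidth = 100 * 10^6 = 100000000 bps
Time = 12000 / 100000000 seconds
Time in us = 12000 * 10^6 / 100000000 = 120

120


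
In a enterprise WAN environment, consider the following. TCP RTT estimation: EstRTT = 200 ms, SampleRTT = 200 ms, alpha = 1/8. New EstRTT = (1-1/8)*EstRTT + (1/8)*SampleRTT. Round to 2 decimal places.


Given: EstRTT = 200 ms, SampleRTT = 200 ms, alpha = 1/8
New EstRTT = (1 - alpha) * EstRTT + alpha * SampleRTT
(7/8) * 200 = 175
(1/8) * 200 = 25
New EstRTT = 175 + 25 = 200 ms -> 200.00 ms (2 dp)

200.00


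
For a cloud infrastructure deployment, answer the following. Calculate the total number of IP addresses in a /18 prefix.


Given: CIDR prefix /18
Host bits = 32 - 18 = 14
Total addresses = 2^14 = 16384

16384


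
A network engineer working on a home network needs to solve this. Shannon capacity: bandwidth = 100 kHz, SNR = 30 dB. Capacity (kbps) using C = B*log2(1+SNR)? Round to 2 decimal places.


Given: B = 100 kHz, SNR = 30 dB
SNR linear = 10^(30/10) = 1000
1 + SNR = 1001
log2(1001) = 9.9672262588
C = 100 * 1000 * 9.9672262588 = 996722.6259 bps
C = 996.722626 kbps -> 996.72 kbps (2 dp)

996.72


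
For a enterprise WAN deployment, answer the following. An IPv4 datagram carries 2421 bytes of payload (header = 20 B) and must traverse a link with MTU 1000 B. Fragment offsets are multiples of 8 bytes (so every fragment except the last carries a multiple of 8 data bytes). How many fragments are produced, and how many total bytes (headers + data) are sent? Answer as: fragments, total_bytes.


Max data per non-final fragment = floor((MTU - header)/8)*8 = floor((1000 - 20)/8)*8 = floor(980/8)*8 = 976 B
Final fragment needs no 8-byte alignment: it can carry up to MTU - header = 980 B
Non-final fragments needed = ceil((payload - 980) / 976) = ceil(1441/976) = ceil(1.4764) = 2
Number of fragments = 2 + 1 = 3
Fragment sizes (data): 2 * 976 B + 469 B (last, 469 <= 980 OK)
Total bytes sent = payload + n_frags * header = 2421 + 3*20 = 2421 + 60 = 2481 B

3, 2481


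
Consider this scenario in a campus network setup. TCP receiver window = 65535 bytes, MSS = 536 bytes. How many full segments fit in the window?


Given: RWND = 65535 bytes, MSS = 536 bytes
Full segments = floor(RWND / MSS)
Full segments = floor(65535 / 536)
Full segments = floor(122.2668) = 122

122


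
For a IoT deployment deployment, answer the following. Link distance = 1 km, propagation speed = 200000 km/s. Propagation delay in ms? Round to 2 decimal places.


Given: distance = 1 km, speed = 200000 km/s
Delay = distance / speed = 1 / 200000 seconds
Delay in ms = 1 * 1000 / 200000
Delay = 0.0050 ms
Rounded to 2 dp = 0.01 ms

0.01


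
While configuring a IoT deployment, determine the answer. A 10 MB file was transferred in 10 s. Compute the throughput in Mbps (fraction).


Given: file = 10 MB, time = 10 s
File in Mb = 10 * 8 = 80 Mb
Throughput = 80 / 10 Mbps
Throughput = 8 Mbps

8


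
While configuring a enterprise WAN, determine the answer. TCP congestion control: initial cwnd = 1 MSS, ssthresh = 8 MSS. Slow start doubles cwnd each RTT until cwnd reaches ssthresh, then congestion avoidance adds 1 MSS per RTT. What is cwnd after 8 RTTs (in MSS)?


RTT 0: cwnd = 1 MSS (initial)
RTT 1: cwnd = 2 MSS (slow start, doubled)
RTT 2: cwnd = 4 MSS (slow start, doubled)
RTT 3: cwnd = 8 MSS (slow start, doubled)
RTT 4: cwnd = 9 MSS (congestion avoidance, +1)
RTT 5: cwnd = 10 MSS (congestion avoidance, +1)
RTT 6: cwnd = 11 MSS (congestion avoidance, +1)
RTT 7: cwnd = 12 MSS (congestion avoidance, +1)
RTT 8: cwnd = 13 MSS (congestion avoidance, +1)

13


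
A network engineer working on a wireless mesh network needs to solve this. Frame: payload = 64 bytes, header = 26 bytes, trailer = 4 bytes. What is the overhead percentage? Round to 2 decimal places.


Given: payload = 64 B, header = 26 B, trailer = 4 B
Overhead bytes = header + trailer = 26 + 4 = 30
Total frame = payload + overhead = 64 + 30 = 94
Overhead % = 30 / 94 * 100 = 31.9149% -> 31.91% (2 dp)

31.91


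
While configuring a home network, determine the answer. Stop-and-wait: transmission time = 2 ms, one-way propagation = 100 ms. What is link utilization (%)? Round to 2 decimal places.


Given: Ttrans = 2 ms, Tprop = 100 ms
RTT = 2 * Tprop = 2 * 100 = 200 ms
U = Ttrans / (Ttrans + RTT)
U = 2 / (2 + 200)
U = 2 / 202 = 0.009901
U% = 0.99%

0.99


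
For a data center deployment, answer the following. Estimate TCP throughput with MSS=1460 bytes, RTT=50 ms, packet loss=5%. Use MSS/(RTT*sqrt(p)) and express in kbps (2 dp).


Given: MSS = 1460 bytes, RTT = 50 ms, loss = 5%
RTT in seconds = 50 / 1000 = 0.05
Loss rate = 5% = 0.05
sqrt(loss) = sqrt(0.05) = 0.223606797750
Throughput (bytes/s) = 1460 / (0.05 * 0.223606797750) = 130586.3699
Throughput (kbps) = 130586.3699 * 8 / 1000 = 1044.690959 -> 1044.69 kbps (2 dp)

1044.69


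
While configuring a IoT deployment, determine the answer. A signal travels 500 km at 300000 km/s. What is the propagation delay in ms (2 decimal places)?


Given: distance = 500 km, speed = 300000 km/s
Delay = distance / speed = 500 / 300000 seconds
Delay in ms = 500 * 1000 / 300000
Delay = 1.6667 ms
Rounded to 2 dp = 1.67 ms

1.67


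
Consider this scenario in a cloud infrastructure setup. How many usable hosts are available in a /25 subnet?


Given: subnet mask /25
Host bits = 32 - 25 = 7
Total addresses = 2^7 = 128
Usable hosts = 128 - 2 (network + broadcast) = 126

126


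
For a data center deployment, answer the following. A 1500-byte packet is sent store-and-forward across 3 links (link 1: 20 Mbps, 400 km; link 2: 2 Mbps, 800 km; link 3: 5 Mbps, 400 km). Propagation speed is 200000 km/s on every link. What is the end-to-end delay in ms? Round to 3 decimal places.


Packet = 1500 bytes = 12000 bits. Store-and-forward: sum (t_trans + t_prop) per link.
Link 1: t_trans = 12000/(20*10^6) s = 0.6000 ms; t_prop = 400/200000 s = 2.0000 ms; subtotal = 2.6000 ms
Link 2: t_trans = 12000/(2*10^6) s = 6.0000 ms; t_prop = 800/200000 s = 4.0000 ms; subtotal = 10.0000 ms
Link 3: t_trans = 12000/(5*10^6) s = 2.4000 ms; t_prop = 400/200000 s = 2.0000 ms; subtotal = 4.4000 ms
End-to-end = 2.6000 + 10.0000 + 4.4000 = 17.0000 ms -> 17.000 ms (3 dp)

17.000
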